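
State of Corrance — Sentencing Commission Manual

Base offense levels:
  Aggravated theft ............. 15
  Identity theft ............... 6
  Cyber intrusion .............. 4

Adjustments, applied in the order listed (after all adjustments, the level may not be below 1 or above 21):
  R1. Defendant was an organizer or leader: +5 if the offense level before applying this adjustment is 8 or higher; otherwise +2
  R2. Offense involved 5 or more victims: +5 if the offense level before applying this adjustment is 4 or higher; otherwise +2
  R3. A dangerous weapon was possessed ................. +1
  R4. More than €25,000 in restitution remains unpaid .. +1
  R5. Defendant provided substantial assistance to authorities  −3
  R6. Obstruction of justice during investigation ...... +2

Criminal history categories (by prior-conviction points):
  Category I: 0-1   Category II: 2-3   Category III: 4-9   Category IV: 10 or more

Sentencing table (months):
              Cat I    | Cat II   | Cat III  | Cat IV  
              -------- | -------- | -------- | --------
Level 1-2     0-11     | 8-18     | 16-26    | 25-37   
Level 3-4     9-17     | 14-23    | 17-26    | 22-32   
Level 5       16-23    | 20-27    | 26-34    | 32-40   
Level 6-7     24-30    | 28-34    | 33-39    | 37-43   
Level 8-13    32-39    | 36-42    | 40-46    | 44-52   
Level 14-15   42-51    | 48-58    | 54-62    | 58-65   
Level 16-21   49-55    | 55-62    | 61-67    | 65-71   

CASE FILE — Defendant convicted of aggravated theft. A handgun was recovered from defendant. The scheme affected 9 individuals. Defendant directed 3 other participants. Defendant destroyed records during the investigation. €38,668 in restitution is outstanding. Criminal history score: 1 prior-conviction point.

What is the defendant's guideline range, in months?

Base offense level for aggravated theft: 15.
R1 applies (level before this adjustment is 15 ≥ 8, so +5): 15 + 5 = 20.
R2 applies (level before this adjustment is 20 ≥ 4, so +5): 20 + 5 = 25.
R3 applies: 25 + 1 = 26.
R4 applies: 26 + 1 = 27.
R5 does not apply.
R6 applies: 27 + 2 = 29.
Level 29 exceeds the maximum of 21; capped at 21.
Final offense level: 21.
Criminal history: 1 prior point → Category I (0-1).
Level 21 falls in the 16-21 band.
Grid: Level 16-21 × Category I = 49-55 months.

49-55 months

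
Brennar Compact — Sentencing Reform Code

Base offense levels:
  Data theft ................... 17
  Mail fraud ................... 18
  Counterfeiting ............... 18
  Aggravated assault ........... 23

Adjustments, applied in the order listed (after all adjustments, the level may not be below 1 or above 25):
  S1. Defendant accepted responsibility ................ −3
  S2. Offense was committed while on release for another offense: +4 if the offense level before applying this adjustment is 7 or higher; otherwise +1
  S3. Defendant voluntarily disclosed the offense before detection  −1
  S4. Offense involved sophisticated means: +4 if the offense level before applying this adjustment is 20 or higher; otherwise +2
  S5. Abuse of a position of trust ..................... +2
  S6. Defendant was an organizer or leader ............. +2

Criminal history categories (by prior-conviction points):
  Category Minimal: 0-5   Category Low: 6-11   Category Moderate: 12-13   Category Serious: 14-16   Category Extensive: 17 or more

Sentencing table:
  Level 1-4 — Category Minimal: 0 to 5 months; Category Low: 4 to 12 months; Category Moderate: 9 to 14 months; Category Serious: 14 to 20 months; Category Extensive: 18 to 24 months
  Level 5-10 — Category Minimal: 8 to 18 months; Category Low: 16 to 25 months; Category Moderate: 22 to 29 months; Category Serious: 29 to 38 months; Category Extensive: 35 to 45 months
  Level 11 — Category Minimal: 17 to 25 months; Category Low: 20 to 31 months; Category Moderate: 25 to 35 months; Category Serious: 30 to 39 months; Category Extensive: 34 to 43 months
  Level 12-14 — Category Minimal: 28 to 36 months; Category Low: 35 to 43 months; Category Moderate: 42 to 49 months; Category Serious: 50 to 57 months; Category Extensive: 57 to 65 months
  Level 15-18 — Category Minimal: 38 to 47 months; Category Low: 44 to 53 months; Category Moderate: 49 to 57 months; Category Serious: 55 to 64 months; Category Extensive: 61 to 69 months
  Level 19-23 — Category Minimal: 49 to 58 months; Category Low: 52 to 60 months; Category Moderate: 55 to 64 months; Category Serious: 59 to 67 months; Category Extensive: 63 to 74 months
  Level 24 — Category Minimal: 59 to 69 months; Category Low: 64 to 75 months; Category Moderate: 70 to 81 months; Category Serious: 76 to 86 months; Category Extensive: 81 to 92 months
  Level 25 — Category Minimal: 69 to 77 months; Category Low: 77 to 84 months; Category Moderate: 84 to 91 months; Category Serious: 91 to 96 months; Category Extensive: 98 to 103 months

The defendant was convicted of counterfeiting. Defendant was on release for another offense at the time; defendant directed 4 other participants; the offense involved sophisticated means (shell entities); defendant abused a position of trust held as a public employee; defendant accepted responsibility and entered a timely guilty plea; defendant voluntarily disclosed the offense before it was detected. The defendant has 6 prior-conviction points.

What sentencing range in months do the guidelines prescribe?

Base offense level for counterfeiting: 18.
S1 applies: 18 − 3 = 15.
S2 applies (level before this adjustment is 15 ≥ 7, so +4): 15 + 4 = 19.
S3 applies: 19 − 1 = 18.
S4 applies (level before this adjustment is 18 < 20, so +2): 18 + 2 = 20.
S5 applies: 20 + 2 = 22.
S6 applies: 22 + 2 = 24.
Final offense level: 24.
Criminal history: 6 prior points → Category Low (6-11).
Level 24 falls in the 24 band.
Grid: Level 24 × Category Low = 64-75 months.

64-75 months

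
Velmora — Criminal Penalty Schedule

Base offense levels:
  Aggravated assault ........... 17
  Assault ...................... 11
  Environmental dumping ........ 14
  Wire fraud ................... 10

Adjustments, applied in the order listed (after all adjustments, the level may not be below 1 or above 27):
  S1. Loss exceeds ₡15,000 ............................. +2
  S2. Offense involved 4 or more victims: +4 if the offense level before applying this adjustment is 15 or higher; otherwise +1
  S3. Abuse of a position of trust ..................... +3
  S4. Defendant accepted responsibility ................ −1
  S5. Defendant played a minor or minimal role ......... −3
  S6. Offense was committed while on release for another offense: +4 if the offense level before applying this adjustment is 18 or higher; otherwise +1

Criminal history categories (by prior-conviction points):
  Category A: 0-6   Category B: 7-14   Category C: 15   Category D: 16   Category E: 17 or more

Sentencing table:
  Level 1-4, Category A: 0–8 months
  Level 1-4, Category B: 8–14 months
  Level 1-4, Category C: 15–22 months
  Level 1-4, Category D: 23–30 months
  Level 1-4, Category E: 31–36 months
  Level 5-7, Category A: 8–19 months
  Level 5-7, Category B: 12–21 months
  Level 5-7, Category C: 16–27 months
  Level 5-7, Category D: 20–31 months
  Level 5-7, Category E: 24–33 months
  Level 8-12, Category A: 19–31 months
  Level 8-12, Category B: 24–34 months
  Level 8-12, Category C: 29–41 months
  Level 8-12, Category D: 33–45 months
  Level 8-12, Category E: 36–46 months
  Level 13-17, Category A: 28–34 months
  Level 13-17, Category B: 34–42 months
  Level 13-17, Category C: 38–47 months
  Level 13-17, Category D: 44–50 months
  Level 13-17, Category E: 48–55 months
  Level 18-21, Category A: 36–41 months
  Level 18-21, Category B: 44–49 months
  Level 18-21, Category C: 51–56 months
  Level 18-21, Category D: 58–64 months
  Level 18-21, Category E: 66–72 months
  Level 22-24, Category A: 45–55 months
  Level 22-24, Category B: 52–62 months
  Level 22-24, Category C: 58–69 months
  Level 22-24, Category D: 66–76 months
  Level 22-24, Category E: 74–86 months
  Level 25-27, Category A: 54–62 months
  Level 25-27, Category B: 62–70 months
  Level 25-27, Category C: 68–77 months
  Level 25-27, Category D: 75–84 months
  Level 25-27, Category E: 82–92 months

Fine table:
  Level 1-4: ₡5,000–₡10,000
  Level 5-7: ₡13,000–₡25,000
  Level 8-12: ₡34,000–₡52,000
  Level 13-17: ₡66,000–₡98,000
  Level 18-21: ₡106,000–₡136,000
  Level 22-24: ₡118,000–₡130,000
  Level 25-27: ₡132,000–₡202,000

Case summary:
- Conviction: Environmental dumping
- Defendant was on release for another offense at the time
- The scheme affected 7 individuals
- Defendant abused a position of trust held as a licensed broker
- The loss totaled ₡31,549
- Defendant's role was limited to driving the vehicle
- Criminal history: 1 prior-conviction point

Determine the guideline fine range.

₡118,000–₡130,000

Base offense level for environmental dumping: 14.
S1 applies: 14 + 2 = 16.
S2 applies (level before this adjustment is 16 ≥ 15, so +4): 16 + 4 = 20.
S3 applies: 20 + 3 = 23.
S4 does not apply.
S5 applies: 23 − 3 = 20.
S6 applies (level before this adjustment is 20 ≥ 18, so +4): 20 + 4 = 24.
Final offense level: 24.
Level 24 falls in the 22-24 band.
Fine table: Level 22-24 → ₡118,000–₡130,000.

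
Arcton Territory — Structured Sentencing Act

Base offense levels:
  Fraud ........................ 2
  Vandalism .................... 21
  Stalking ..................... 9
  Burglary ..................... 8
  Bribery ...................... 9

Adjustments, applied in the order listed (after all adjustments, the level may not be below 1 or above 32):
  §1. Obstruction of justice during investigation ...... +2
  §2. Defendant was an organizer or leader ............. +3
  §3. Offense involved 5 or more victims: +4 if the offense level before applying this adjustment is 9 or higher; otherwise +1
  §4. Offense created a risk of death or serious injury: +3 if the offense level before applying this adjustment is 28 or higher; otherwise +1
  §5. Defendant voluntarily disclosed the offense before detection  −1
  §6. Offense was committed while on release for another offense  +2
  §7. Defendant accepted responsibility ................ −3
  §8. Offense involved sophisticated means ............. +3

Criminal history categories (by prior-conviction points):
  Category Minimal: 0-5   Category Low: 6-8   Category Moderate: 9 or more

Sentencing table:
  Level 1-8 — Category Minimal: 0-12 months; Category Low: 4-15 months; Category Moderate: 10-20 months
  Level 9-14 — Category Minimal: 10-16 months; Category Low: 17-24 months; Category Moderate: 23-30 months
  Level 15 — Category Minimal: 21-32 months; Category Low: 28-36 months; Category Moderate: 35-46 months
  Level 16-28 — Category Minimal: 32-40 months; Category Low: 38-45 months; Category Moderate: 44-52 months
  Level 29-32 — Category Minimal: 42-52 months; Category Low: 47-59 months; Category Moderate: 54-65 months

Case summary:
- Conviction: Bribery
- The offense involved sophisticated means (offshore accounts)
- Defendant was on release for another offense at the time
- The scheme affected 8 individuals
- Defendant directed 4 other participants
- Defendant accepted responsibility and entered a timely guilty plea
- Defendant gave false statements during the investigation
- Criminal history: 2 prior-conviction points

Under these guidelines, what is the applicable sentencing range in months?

32-40 months

Base offense level for bribery: 9.
§1 applies: 9 + 2 = 11.
§2 applies: 11 + 3 = 14.
§3 applies (level before this adjustment is 14 ≥ 9, so +4): 14 + 4 = 18.
§5 does not apply.
§6 applies: 18 + 2 = 20.
§7 applies: 20 − 3 = 17.
§8 applies: 17 + 3 = 20.
Final offense level: 20.
Criminal history: 2 prior points → Category Minimal (0-5).
Level 20 falls in the 16-28 band.
Grid: Level 16-28 × Category Minimal = 32-40 months.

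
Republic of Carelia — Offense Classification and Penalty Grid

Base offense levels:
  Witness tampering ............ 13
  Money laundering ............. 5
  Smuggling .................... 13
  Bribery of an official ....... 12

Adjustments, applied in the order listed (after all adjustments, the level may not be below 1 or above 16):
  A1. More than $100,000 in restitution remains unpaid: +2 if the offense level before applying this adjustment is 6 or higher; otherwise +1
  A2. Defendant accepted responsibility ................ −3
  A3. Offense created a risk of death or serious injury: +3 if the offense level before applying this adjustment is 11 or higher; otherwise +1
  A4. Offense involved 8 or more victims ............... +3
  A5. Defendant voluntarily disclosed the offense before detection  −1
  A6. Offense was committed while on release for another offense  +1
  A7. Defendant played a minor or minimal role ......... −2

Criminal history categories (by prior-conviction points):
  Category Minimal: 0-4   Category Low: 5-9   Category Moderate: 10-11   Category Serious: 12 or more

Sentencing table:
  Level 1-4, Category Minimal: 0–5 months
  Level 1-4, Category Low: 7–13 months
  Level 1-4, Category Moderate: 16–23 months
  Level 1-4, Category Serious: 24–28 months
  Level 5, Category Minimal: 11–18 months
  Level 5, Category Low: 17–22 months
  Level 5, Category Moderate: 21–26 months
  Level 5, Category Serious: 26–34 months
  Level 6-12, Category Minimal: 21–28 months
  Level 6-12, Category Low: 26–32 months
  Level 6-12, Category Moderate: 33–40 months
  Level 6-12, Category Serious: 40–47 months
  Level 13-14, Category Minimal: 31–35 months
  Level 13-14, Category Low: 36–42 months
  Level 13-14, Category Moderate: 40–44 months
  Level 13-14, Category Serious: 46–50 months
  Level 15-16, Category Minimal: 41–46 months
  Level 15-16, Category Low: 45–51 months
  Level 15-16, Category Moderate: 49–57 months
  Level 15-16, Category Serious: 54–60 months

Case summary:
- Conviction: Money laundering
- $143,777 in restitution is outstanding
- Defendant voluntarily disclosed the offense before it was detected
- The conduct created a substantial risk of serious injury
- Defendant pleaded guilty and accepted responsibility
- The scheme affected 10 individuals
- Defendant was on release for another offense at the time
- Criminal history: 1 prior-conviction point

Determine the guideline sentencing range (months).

Base offense level for money laundering: 5.
A1 applies (level before this adjustment is 5 < 6, so +1): 5 + 1 = 6.
A2 applies: 6 − 3 = 3.
A3 applies (level before this adjustment is 3 < 11, so +1): 3 + 1 = 4.
A4 applies: 4 + 3 = 7.
A5 applies: 7 − 1 = 6.
A6 applies: 6 + 1 = 7.
A7 does not apply.
Final offense level: 7.
Criminal history: 1 prior point → Category Minimal (0-4).
Level 7 falls in the 6-12 band.
Grid: Level 6-12 × Category Minimal = 21-28 months.

21-28 months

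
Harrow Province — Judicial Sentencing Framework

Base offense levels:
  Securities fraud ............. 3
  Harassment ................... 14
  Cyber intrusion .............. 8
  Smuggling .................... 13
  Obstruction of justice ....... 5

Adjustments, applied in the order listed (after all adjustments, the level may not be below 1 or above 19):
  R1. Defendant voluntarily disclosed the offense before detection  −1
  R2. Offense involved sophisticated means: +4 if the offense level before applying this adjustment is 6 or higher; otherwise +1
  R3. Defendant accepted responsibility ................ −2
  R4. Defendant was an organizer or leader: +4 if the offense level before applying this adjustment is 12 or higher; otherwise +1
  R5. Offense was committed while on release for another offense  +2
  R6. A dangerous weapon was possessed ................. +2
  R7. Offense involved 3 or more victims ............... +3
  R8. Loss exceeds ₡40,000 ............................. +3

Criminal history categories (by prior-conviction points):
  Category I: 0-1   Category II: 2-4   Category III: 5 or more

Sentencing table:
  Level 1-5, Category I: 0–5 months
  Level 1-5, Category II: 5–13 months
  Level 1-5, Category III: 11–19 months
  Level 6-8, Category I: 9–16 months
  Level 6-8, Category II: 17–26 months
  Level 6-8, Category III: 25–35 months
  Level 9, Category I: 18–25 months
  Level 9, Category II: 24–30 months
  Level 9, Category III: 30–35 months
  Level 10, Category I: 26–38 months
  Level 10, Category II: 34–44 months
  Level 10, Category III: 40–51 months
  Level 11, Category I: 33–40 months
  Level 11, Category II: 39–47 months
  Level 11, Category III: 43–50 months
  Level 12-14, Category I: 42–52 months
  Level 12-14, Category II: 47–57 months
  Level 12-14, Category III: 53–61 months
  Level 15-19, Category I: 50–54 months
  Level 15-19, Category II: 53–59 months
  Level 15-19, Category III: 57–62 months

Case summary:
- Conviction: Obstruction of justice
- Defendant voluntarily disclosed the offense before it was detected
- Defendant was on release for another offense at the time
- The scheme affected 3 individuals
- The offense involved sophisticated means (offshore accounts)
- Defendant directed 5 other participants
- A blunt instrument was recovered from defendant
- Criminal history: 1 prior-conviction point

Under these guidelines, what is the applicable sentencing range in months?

42-52 months

Base offense level for obstruction of justice: 5.
R1 applies: 5 − 1 = 4.
R2 applies (level before this adjustment is 4 < 6, so +1): 4 + 1 = 5.
R3 does not apply.
R4 applies (level before this adjustment is 5 < 12, so +1): 5 + 1 = 6.
R5 applies: 6 + 2 = 8.
R6 applies: 8 + 2 = 10.
R7 applies: 10 + 3 = 13.
Final offense level: 13.
Criminal history: 1 prior point → Category I (0-1).
Level 13 falls in the 12-14 band.
Grid: Level 12-14 × Category I = 42-52 months.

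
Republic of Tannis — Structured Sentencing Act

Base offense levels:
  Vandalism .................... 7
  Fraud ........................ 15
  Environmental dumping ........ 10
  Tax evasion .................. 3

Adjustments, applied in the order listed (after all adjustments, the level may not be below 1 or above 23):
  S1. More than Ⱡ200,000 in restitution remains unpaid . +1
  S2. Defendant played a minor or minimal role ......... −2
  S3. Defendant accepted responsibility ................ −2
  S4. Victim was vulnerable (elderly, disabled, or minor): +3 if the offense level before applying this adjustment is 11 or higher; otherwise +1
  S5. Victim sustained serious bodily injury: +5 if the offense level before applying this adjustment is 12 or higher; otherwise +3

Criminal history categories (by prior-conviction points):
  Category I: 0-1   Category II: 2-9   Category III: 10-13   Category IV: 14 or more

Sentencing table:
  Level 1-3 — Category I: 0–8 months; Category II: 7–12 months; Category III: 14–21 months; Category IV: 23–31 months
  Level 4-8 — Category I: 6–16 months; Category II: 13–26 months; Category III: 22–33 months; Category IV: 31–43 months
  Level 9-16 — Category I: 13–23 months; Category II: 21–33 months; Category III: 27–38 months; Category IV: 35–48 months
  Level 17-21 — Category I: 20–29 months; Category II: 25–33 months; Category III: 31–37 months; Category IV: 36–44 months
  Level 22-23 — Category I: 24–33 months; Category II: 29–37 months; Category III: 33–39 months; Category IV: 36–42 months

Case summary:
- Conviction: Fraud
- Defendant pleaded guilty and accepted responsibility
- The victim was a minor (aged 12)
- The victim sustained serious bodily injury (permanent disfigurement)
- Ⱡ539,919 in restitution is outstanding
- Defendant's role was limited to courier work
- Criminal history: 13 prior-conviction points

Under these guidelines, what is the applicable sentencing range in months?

31-37 months

Base offense level for fraud: 15.
S1 applies: 15 + 1 = 16.
S2 applies: 16 − 2 = 14.
S3 applies: 14 − 2 = 12.
S4 applies (level before this adjustment is 12 ≥ 11, so +3): 12 + 3 = 15.
S5 applies (level before this adjustment is 15 ≥ 12, so +5): 15 + 5 = 20.
Final offense level: 20.
Criminal history: 13 prior points → Category III (10-13).
Level 20 falls in the 17-21 band.
Grid: Level 17-21 × Category III = 31-37 months.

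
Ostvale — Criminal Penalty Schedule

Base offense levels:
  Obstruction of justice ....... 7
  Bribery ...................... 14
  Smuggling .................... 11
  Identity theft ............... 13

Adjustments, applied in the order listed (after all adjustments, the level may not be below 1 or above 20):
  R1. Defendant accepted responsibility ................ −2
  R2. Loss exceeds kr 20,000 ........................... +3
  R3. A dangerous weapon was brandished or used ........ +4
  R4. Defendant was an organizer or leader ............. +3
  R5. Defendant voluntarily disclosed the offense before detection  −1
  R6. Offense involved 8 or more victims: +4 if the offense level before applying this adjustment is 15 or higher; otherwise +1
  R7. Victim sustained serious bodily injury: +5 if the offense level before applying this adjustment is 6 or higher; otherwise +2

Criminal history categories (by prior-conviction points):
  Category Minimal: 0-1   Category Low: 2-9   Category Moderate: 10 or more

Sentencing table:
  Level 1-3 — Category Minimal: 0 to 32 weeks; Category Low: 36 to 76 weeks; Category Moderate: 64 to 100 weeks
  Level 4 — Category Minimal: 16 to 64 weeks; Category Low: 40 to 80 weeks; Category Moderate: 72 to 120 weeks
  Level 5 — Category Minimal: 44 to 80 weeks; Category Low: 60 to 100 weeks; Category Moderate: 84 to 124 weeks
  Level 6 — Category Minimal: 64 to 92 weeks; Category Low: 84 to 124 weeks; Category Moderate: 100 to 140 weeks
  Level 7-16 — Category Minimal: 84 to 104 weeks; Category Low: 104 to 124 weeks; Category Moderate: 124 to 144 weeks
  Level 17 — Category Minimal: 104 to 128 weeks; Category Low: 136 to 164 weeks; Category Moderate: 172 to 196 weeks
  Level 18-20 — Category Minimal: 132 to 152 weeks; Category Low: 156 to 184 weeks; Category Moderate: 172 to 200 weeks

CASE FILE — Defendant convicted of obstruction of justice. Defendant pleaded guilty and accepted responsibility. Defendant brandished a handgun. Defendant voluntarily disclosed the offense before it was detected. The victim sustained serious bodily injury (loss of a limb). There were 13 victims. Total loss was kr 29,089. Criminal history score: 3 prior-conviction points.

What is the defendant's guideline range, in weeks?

Base offense level for obstruction of justice: 7.
R1 applies: 7 − 2 = 5.
R2 applies: 5 + 3 = 8.
R3 applies: 8 + 4 = 12.
R4 does not apply.
R5 applies: 12 − 1 = 11.
R6 applies (level before this adjustment is 11 < 15, so +1): 11 + 1 = 12.
R7 applies (level before this adjustment is 12 ≥ 6, so +5): 12 + 5 = 17.
Final offense level: 17.
Criminal history: 3 prior points → Category Low (2-9).
Level 17 falls in the 17 band.
Grid: Level 17 × Category Low = 136-164 weeks.

136-164 weeks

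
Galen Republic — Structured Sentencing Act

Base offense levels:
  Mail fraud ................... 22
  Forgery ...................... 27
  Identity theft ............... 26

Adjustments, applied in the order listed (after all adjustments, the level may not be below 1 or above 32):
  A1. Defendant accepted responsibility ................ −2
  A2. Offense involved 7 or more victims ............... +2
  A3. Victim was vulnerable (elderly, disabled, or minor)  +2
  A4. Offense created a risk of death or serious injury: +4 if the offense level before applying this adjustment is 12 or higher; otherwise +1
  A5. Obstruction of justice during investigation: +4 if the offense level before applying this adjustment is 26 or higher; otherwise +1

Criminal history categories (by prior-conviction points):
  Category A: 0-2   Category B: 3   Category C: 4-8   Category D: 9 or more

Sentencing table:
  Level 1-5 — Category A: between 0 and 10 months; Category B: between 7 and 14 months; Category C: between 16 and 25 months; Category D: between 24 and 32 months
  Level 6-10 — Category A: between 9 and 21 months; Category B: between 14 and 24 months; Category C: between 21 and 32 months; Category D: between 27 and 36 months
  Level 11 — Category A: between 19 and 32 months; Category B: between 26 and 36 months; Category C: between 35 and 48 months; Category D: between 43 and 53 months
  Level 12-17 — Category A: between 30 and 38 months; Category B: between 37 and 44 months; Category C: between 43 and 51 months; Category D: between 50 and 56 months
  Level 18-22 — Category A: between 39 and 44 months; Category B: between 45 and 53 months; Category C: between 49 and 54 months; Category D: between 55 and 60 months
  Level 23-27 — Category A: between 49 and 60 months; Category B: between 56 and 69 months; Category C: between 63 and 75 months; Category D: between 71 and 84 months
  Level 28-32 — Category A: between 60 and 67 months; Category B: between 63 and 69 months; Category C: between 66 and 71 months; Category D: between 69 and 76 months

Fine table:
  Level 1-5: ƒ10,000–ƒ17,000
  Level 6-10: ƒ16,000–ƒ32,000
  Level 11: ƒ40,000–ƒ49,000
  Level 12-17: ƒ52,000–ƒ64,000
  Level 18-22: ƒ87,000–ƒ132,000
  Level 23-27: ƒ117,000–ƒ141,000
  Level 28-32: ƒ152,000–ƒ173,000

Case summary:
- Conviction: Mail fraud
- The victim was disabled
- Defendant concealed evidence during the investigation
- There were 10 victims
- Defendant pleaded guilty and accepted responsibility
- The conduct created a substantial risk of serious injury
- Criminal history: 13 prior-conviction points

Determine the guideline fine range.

Base offense level for mail fraud: 22.
A1 applies: 22 − 2 = 20.
A2 applies: 20 + 2 = 22.
A3 applies: 22 + 2 = 24.
A4 applies (level before this adjustment is 24 ≥ 12, so +4): 24 + 4 = 28.
A5 applies (level before this adjustment is 28 ≥ 26, so +4): 28 + 4 = 32.
Final offense level: 32.
Level 32 falls in the 28-32 band.
Fine table: Level 28-32 → ƒ152,000–ƒ173,000.

ƒ152,000–ƒ173,000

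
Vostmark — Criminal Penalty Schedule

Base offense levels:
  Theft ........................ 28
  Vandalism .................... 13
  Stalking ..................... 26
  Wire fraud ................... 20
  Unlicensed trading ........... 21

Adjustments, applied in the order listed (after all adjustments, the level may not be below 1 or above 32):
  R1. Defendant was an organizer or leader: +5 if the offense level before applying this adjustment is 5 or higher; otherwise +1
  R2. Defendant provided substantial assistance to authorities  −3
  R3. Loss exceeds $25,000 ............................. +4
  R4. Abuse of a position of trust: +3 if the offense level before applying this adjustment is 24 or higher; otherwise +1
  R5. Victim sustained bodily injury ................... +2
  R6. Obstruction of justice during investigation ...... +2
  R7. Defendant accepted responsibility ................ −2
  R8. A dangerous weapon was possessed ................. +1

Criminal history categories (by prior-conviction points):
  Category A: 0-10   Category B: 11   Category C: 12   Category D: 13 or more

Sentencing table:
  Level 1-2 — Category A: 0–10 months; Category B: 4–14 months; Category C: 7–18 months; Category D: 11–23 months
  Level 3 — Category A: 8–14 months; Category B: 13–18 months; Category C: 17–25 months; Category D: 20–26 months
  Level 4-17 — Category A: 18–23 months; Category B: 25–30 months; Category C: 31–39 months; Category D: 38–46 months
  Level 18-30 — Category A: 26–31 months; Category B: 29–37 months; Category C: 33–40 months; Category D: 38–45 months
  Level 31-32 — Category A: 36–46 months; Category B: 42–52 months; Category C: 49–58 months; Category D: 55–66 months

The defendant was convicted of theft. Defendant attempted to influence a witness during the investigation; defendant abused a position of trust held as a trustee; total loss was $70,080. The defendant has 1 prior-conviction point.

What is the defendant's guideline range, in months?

36-46 months

Base offense level for theft: 28.
R1 does not apply.
R2 does not apply.
R3 applies: 28 + 4 = 32.
R4 applies (level before this adjustment is 32 ≥ 24, so +3): 32 + 3 = 35.
R6 applies: 35 + 2 = 37.
R7 does not apply.
R8 does not apply.
Level 37 exceeds the maximum of 32; capped at 32.
Final offense level: 32.
Criminal history: 1 prior point → Category A (0-10).
Level 32 falls in the 31-32 band.
Grid: Level 31-32 × Category A = 36-46 months.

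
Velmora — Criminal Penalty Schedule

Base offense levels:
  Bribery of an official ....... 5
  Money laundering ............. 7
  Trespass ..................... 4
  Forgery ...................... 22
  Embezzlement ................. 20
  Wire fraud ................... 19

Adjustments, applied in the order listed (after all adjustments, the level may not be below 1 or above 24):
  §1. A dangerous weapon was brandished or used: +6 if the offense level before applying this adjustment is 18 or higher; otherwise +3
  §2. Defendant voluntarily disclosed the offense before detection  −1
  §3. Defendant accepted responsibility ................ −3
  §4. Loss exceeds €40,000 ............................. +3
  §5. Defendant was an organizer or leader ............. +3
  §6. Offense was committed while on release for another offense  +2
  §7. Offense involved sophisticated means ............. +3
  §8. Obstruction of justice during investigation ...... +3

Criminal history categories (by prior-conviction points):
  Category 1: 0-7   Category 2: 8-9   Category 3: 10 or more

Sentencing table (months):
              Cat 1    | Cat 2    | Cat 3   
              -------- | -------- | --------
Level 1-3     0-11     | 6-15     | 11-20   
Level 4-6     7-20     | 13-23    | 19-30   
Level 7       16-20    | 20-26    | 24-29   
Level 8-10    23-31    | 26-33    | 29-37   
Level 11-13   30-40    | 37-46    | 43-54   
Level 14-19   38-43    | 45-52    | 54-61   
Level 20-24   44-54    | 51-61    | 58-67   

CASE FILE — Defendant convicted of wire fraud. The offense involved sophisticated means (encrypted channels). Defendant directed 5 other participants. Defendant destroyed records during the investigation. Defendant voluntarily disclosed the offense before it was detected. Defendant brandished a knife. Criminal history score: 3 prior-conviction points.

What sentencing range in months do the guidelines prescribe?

44-54 months

Base offense level for wire fraud: 19.
§1 applies (level before this adjustment is 19 ≥ 18, so +6): 19 + 6 = 25.
§2 applies: 25 − 1 = 24.
§5 applies: 24 + 3 = 27.
§6 does not apply.
§7 applies: 27 + 3 = 30.
§8 applies: 30 + 3 = 33.
Level 33 exceeds the maximum of 24; capped at 24.
Final offense level: 24.
Criminal history: 3 prior points → Category 1 (0-7).
Level 24 falls in the 20-24 band.
Grid: Level 20-24 × Category 1 = 44-54 months.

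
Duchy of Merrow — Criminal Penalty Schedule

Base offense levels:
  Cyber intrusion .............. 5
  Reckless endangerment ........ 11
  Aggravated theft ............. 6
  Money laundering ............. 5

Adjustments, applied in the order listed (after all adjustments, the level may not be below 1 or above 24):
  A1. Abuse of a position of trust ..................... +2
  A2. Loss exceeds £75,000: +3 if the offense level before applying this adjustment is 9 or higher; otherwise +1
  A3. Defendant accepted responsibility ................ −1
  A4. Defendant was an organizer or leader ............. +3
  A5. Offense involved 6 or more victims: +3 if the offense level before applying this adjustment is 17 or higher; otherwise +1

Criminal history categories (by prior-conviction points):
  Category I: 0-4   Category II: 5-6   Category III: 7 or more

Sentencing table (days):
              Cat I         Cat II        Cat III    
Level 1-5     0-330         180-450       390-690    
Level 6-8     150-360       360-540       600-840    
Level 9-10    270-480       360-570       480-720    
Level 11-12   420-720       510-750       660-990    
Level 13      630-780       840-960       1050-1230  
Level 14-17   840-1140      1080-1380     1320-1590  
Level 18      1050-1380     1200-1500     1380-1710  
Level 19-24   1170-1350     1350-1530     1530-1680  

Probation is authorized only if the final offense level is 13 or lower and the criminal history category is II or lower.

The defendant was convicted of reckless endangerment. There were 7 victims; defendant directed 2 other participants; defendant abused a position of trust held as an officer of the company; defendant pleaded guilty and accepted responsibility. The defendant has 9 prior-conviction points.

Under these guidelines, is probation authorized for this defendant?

No

Base offense level for reckless endangerment: 11.
A1 applies: 11 + 2 = 13.
A3 applies: 13 − 1 = 12.
A4 applies: 12 + 3 = 15.
A5 applies (level before this adjustment is 15 < 17, so +1): 15 + 1 = 16.
Final offense level: 16.
Criminal history: 9 prior points → Category III (7+).
Level 16 falls in the 14-17 band.
Grid: Level 14-17 × Category III = 1320-1590 days.
Probation check: level 16 > 13 and category III > II → not eligible.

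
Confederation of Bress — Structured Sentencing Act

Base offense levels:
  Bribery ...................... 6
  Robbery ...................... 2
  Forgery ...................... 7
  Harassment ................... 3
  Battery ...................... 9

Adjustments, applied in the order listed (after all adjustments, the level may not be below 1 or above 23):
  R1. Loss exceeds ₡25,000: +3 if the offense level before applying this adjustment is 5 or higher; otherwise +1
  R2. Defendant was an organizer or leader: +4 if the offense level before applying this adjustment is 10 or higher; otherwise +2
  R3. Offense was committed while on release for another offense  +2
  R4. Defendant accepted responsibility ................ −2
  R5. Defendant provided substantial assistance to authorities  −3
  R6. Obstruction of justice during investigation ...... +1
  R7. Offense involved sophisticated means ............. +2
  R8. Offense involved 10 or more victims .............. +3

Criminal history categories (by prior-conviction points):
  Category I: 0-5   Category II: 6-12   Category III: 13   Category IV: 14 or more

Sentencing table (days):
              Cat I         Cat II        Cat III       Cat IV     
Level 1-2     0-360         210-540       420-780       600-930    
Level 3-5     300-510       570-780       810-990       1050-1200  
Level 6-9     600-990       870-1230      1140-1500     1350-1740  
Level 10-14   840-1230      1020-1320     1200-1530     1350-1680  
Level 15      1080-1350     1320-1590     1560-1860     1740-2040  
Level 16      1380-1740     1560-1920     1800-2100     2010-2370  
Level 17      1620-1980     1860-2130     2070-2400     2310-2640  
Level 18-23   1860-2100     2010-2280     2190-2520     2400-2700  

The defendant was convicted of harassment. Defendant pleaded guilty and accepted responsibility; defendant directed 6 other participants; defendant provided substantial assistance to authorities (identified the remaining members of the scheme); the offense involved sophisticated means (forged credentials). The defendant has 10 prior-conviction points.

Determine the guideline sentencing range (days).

Base offense level for harassment: 3.
R1 does not apply.
R2 applies (level before this adjustment is 3 < 10, so +2): 3 + 2 = 5.
R3 does not apply.
R4 applies: 5 − 2 = 3.
R5 applies: 3 − 3 = 0.
R6 does not apply.
R7 applies: 0 + 2 = 2.
R8 does not apply.
Final offense level: 2.
Criminal history: 10 prior points → Category II (6-12).
Level 2 falls in the 1-2 band.
Grid: Level 1-2 × Category II = 210-540 days.

210-540 days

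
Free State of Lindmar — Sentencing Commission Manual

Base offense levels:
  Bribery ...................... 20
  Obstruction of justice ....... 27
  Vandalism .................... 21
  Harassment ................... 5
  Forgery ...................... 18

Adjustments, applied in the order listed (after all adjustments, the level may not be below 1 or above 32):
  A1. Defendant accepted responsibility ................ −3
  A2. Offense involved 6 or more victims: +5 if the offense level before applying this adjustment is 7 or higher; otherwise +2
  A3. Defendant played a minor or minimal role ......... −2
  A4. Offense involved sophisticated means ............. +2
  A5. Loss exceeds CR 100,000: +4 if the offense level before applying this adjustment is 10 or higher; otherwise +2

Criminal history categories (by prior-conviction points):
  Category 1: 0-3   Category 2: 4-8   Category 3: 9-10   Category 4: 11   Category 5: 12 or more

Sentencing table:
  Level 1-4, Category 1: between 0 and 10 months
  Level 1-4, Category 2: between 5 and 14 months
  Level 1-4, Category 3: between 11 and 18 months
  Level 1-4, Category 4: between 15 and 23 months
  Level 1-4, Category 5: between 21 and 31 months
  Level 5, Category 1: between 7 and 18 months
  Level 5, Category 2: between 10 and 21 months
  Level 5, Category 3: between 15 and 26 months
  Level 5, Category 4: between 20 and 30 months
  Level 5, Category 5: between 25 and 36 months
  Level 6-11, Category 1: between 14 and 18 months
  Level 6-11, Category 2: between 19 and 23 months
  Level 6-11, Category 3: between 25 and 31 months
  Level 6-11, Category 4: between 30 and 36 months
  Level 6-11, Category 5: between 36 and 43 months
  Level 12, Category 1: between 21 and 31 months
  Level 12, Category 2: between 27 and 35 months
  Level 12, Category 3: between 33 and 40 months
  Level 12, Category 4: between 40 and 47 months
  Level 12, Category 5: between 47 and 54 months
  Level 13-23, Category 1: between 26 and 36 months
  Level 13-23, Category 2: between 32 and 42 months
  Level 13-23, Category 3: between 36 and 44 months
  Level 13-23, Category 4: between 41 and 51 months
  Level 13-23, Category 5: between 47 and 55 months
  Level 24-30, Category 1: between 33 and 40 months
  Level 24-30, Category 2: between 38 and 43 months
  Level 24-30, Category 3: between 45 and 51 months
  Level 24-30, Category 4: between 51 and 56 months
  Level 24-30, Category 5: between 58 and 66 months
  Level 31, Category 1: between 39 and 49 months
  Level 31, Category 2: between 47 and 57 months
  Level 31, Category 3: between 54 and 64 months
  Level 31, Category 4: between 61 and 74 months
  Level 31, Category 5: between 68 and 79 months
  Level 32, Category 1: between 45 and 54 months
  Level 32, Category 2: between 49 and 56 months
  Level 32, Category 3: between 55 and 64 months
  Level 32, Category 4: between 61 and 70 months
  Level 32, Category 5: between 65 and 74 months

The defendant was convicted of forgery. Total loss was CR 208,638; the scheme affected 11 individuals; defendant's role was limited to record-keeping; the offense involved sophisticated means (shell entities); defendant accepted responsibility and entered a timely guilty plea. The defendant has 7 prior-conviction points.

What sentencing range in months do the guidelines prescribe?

Base offense level for forgery: 18.
A1 applies: 18 − 3 = 15.
A2 applies (level before this adjustment is 15 ≥ 7, so +5): 15 + 5 = 20.
A3 applies: 20 − 2 = 18.
A4 applies: 18 + 2 = 20.
A5 applies (level before this adjustment is 20 ≥ 10, so +4): 20 + 4 = 24.
Final offense level: 24.
Criminal history: 7 prior points → Category 2 (4-8).
Level 24 falls in the 24-30 band.
Grid: Level 24-30 × Category 2 = 38-43 months.

38-43 months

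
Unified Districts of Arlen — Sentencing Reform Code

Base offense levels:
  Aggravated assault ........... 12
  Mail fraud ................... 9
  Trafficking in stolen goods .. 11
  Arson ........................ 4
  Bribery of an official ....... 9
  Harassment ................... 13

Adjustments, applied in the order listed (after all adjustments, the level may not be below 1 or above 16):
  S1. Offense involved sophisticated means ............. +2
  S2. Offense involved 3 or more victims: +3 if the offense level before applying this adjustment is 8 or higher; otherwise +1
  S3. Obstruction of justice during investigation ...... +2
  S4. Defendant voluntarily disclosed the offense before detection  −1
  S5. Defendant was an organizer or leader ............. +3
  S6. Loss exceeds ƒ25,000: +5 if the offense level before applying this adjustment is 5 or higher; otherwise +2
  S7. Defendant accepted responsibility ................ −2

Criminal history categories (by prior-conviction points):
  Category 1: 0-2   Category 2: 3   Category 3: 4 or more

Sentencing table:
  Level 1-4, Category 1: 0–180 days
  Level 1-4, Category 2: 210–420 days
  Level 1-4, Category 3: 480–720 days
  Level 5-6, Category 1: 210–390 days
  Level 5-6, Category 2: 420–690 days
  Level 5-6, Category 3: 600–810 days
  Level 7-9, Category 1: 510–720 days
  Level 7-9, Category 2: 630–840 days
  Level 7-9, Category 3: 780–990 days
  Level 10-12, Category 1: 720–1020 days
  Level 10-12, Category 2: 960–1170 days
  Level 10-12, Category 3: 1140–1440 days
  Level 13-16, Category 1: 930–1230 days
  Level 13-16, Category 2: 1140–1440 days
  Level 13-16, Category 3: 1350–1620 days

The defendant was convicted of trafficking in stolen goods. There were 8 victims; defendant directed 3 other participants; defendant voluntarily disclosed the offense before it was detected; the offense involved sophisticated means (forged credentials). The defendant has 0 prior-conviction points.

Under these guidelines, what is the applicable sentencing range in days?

Base offense level for trafficking in stolen goods: 11.
S1 applies: 11 + 2 = 13.
S2 applies (level before this adjustment is 13 ≥ 8, so +3): 13 + 3 = 16.
S3 does not apply.
S4 applies: 16 − 1 = 15.
S5 applies: 15 + 3 = 18.
S7 does not apply.
Level 18 exceeds the maximum of 16; capped at 16.
Final offense level: 16.
Criminal history: 0 prior points → Category 1 (0-2).
Level 16 falls in the 13-16 band.
Grid: Level 13-16 × Category 1 = 930-1230 days.

930-1230 days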